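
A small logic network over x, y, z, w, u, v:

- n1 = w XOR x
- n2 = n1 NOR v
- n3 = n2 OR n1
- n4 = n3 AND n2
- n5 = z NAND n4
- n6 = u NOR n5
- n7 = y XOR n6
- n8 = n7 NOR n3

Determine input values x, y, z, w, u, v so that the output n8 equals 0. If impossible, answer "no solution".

n8 = n7 NOR n3 must be 0, so at least one of n7, n3 is 1.
Check with x=0 y=1 z=0 w=1 u=1 v=1:
n1 = w XOR x = 1 XOR 0 = 1
n2 = n1 NOR v = 1 NOR 1 = 0
n3 = n2 OR n1 = 0 OR 1 = 1
n4 = n3 AND n2 = 1 AND 0 = 0
n5 = z NAND n4 = 0 NAND 0 = 1
n6 = u NOR n5 = 1 NOR 1 = 0
n7 = y XOR n6 = 1 XOR 0 = 1
n8 = n7 NOR n3 = 1 NOR 1 = 0
So n8 = 0 as required.

x=0 y=1 z=0 w=1 u=1 v=1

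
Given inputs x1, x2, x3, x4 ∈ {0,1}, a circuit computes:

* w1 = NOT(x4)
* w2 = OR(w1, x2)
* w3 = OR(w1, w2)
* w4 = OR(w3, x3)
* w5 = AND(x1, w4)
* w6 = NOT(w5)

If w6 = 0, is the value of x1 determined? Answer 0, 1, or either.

1

w6 = NOT(w5) must be 0, so w5 = 1.
w5 = AND(x1, w4) must be 1, so both x1 = 1 and w4 = 1.
Every assignment with w6 = 0 has x1 = 1; there are 7 such assignment(s).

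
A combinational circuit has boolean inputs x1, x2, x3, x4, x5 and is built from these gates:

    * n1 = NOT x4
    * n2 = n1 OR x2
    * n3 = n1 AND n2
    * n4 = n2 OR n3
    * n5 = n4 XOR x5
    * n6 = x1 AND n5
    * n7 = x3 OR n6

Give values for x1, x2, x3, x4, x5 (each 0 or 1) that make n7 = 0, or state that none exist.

n7 = x3 OR n6 must be 0, so both x3 = 0 and n6 = 0.
n6 = x1 AND n5 must be 0, so at least one of x1, n5 is 0.
Check with x1=0, x2=1, x3=0, x4=0, x5=1:
n1 = NOT x4 = NOT 0 = 1
n2 = n1 OR x2 = 1 OR 1 = 1
n3 = n1 AND n2 = 1 AND 1 = 1
n4 = n2 OR n3 = 1 OR 1 = 1
n5 = n4 XOR x5 = 1 XOR 1 = 0
n6 = x1 AND n5 = 0 AND 0 = 0
n7 = x3 OR n6 = 0 OR 0 = 0
So n7 = 0 as required.

x1=0, x2=1, x3=0, x4=0, x5=1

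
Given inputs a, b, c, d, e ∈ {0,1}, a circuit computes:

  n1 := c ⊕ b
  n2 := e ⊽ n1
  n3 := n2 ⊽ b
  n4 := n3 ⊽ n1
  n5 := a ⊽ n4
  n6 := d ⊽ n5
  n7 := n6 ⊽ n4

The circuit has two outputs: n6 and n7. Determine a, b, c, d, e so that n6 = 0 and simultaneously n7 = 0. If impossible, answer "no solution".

a=0 b=0 c=0 d=1 e=0

Check with a=0 b=0 c=0 d=1 e=0:
n1 = c ⊕ b = 0 ⊕ 0 = 0
n2 = e ⊽ n1 = 0 ⊽ 0 = 1
n3 = n2 ⊽ b = 1 ⊽ 0 = 0
n4 = n3 ⊽ n1 = 0 ⊽ 0 = 1
n5 = a ⊽ n4 = 0 ⊽ 1 = 0
n6 = d ⊽ n5 = 1 ⊽ 0 = 0
n7 = n6 ⊽ n4 = 0 ⊽ 1 = 0
So n6 = 0 and n7 = 0.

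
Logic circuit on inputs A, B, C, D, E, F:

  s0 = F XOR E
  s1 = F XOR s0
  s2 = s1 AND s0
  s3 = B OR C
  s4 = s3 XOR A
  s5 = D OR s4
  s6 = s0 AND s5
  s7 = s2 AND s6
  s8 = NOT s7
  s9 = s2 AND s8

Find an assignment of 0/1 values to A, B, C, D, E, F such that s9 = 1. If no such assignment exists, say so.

s9 = s2 AND s8 must be 1, so both s2 = 1 and s8 = 1.
s2 = s1 AND s0 must be 1, so both s1 = 1 and s0 = 1.
Check with A=0, B=0, C=0, D=0, E=1, F=0:
s0 = F XOR E = 0 XOR 1 = 1
s1 = F XOR s0 = 0 XOR 1 = 1
s2 = s1 AND s0 = 1 AND 1 = 1
s3 = B OR C = 0 OR 0 = 0
s4 = s3 XOR A = 0 XOR 0 = 0
s5 = D OR s4 = 0 OR 0 = 0
s6 = s0 AND s5 = 1 AND 0 = 0
s7 = s2 AND s6 = 1 AND 0 = 0
s8 = NOT s7 = NOT 0 = 1
s9 = s2 AND s8 = 1 AND 1 = 1
So s9 = 1 as required.

A=0, B=0, C=0, D=0, E=1, F=0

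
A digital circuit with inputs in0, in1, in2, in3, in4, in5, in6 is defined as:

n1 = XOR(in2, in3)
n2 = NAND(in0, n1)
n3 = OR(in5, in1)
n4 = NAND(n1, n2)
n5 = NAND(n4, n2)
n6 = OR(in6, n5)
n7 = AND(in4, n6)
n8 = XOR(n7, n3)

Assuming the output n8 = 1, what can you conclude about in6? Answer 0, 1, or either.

either

Both values of in6 occur among assignments with n8 = 1:
  in6=0: in0=0, in1=0, in2=0, in3=0, in4=0, in5=1, in6=0
  in6=1: in0=0, in1=0, in2=0, in3=0, in4=0, in5=1, in6=1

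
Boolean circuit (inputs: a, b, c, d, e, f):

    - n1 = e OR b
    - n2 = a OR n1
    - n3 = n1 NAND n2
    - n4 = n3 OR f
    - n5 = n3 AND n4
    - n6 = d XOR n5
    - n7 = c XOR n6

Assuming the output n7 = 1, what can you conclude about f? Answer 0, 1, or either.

either

Both values of f occur among assignments with n7 = 1:
  f=0: a=0, b=0, c=0, d=0, e=0, f=0
  f=1: a=0, b=0, c=0, d=0, e=0, f=1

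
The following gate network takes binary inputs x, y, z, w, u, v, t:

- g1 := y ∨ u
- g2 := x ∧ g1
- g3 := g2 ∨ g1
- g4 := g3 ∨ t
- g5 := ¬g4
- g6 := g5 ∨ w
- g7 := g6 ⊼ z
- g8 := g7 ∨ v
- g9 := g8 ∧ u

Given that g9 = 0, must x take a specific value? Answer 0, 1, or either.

Both values of x occur among assignments with g9 = 0:
  x=0: x=0, y=0, z=0, w=0, u=0, v=0, t=0
  x=1: x=1, y=0, z=0, w=0, u=0, v=0, t=0

either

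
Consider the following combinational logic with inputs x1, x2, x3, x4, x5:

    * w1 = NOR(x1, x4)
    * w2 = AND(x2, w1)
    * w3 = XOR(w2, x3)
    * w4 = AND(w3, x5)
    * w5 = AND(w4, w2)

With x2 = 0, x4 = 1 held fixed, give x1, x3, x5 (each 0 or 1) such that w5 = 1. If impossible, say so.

no solution exists

With x2 = 0, x4 = 1 fixed, none of the 8 settings of x1, x3, x5 give w5 = 1.
For example, with x1=0, x3=0, x5=1:
w1 = NOR(x1, x4) = NOR(0, 1) = 0
w2 = AND(x2, w1) = AND(0, 0) = 0
w3 = XOR(w2, x3) = XOR(0, 0) = 0
w4 = AND(w3, x5) = AND(0, 1) = 0
w5 = AND(w4, w2) = AND(0, 0) = 0
giving w5 = 0 ≠ 1.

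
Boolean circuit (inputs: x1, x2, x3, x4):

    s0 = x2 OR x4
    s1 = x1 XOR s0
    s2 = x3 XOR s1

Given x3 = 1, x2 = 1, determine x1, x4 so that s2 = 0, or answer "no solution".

Check with x3 = 1, x2 = 1 and x1=0, x4=1:
s0 = x2 OR x4 = 1 OR 1 = 1
s1 = x1 XOR s0 = 0 XOR 1 = 1
s2 = x3 XOR s1 = 1 XOR 1 = 0
So s2 = 0.

x1=0, x4=1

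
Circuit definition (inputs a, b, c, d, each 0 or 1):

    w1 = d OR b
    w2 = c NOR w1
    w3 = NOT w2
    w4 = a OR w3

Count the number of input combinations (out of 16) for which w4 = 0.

1

w4 = a OR w3 must be 0, so both a = 0 and w3 = 0.
w3 = NOT w2 must be 0, so w2 = 1.
Satisfying assignments:
  a=0, b=0, c=0, d=0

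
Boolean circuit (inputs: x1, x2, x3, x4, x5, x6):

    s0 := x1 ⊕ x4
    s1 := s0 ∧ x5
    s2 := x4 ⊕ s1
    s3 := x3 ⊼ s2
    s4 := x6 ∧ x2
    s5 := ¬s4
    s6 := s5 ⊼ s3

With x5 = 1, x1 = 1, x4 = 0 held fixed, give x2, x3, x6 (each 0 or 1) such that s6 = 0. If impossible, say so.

x2=0 x3=0 x6=1

s6 = s5 ⊼ s3 must be 0, so both s5 = 1 and s3 = 1.
Check with x5 = 1, x1 = 1, x4 = 0 and x2=0, x3=0, x6=1:
s0 = x1 ⊕ x4 = 1 ⊕ 0 = 1
s1 = s0 ∧ x5 = 1 ∧ 1 = 1
s2 = x4 ⊕ s1 = 0 ⊕ 1 = 1
s3 = x3 ⊼ s2 = 0 ⊼ 1 = 1
s4 = x6 ∧ x2 = 1 ∧ 0 = 0
s5 = ¬s4 = ¬0 = 1
s6 = s5 ⊼ s3 = 1 ⊼ 1 = 0
So s6 = 0.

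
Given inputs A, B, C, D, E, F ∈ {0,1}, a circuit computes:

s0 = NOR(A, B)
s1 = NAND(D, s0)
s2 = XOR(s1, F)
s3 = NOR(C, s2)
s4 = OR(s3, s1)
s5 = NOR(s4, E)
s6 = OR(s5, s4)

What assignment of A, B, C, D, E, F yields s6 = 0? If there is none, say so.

A=0, B=0, C=1, D=1, E=1, F=0

s6 = OR(s5, s4) must be 0, so both s5 = 0 and s4 = 0.
s5 = NOR(s4, E) must be 0, so at least one of s4, E is 1.
Check with A=0, B=0, C=1, D=1, E=1, F=0:
s0 = NOR(A, B) = NOR(0, 0) = 1
s1 = NAND(D, s0) = NAND(1, 1) = 0
s2 = XOR(s1, F) = XOR(0, 0) = 0
s3 = NOR(C, s2) = NOR(1, 0) = 0
s4 = OR(s3, s1) = OR(0, 0) = 0
s5 = NOR(s4, E) = NOR(0, 1) = 0
s6 = OR(s5, s4) = OR(0, 0) = 0
So s6 = 0 as required.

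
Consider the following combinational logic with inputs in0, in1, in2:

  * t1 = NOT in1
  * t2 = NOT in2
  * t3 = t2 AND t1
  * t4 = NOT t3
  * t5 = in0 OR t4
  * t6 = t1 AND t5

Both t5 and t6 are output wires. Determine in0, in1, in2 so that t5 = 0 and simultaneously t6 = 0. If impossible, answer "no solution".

in0=0 in1=0 in2=0

Check with in0=0 in1=0 in2=0:
t1 = NOT in1 = NOT 0 = 1
t2 = NOT in2 = NOT 0 = 1
t3 = t2 AND t1 = 1 AND 1 = 1
t4 = NOT t3 = NOT 1 = 0
t5 = in0 OR t4 = 0 OR 0 = 0
t6 = t1 AND t5 = 1 AND 0 = 0
So t5 = 0 and t6 = 0.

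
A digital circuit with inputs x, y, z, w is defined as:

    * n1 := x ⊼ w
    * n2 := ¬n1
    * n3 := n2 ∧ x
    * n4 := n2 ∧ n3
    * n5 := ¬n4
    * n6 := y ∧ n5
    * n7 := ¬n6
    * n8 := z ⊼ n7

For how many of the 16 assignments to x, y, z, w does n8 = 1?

11

n8 = z ⊼ n7 must be 1, so at least one of z, n7 is 0.
Enumerating the 16 input combinations, 11 give n8 = 1 and 5 give n8 = 0.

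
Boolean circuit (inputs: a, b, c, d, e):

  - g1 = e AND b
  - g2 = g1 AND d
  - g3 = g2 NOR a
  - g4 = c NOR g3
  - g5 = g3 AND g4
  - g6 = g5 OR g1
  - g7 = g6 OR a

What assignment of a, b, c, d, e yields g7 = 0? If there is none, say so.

a=0, b=0, c=1, d=1, e=0

g7 = g6 OR a must be 0, so both g6 = 0 and a = 0.
Check with a=0, b=0, c=1, d=1, e=0:
g1 = e AND b = 0 AND 0 = 0
g2 = g1 AND d = 0 AND 1 = 0
g3 = g2 NOR a = 0 NOR 0 = 1
g4 = c NOR g3 = 1 NOR 1 = 0
g5 = g3 AND g4 = 1 AND 0 = 0
g6 = g5 OR g1 = 0 OR 0 = 0
g7 = g6 OR a = 0 OR 0 = 0
So g7 = 0 as required.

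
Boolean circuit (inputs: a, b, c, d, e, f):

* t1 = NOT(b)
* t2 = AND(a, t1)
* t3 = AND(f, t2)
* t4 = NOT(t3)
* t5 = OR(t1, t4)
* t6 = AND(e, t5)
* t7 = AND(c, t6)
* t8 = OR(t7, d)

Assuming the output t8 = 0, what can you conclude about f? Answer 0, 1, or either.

either

Both values of f occur among assignments with t8 = 0:
  f=0: a=0, b=0, c=0, d=0, e=0, f=0
  f=1: a=0, b=0, c=0, d=0, e=0, f=1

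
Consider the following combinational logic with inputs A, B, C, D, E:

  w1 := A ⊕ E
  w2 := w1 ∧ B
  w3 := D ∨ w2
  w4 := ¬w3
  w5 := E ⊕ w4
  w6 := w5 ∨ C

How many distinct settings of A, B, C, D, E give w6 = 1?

24

w6 = w5 ∨ C must be 1, so at least one of w5, C is 1.
Enumerating the 32 input combinations, 24 give w6 = 1 and 8 give w6 = 0.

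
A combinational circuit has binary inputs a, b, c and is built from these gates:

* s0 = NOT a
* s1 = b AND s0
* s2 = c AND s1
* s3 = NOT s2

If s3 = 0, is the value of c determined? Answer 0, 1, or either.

s3 = NOT s2 must be 0, so s2 = 1.
s2 = c AND s1 must be 1, so both c = 1 and s1 = 1.
Every assignment with s3 = 0 has c = 1; there are 1 such assignment(s).
  a=0, b=1, c=1

1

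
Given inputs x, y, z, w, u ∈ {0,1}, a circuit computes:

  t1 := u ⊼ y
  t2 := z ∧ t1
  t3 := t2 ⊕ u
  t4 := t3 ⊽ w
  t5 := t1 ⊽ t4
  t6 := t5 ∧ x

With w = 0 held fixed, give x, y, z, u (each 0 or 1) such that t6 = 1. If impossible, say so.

x=1, y=1, z=1, u=1

t6 = t5 ∧ x must be 1, so both t5 = 1 and x = 1.
Check with w = 0 and x=1, y=1, z=1, u=1:
t1 = u ⊼ y = 1 ⊼ 1 = 0
t2 = z ∧ t1 = 1 ∧ 0 = 0
t3 = t2 ⊕ u = 0 ⊕ 1 = 1
t4 = t3 ⊽ w = 1 ⊽ 0 = 0
t5 = t1 ⊽ t4 = 0 ⊽ 0 = 1
t6 = t5 ∧ x = 1 ∧ 1 = 1
So t6 = 1.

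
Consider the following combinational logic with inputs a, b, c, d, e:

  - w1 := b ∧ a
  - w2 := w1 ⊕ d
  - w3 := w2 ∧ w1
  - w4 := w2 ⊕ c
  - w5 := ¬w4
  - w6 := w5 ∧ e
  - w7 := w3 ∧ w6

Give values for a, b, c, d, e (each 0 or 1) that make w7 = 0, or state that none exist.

a=0 b=0 c=0 d=1 e=0

Check with a=0 b=0 c=0 d=1 e=0:
w1 = b ∧ a = 0 ∧ 0 = 0
w2 = w1 ⊕ d = 0 ⊕ 1 = 1
w3 = w2 ∧ w1 = 1 ∧ 0 = 0
w4 = w2 ⊕ c = 1 ⊕ 0 = 1
w5 = ¬w4 = ¬1 = 0
w6 = w5 ∧ e = 0 ∧ 0 = 0
w7 = w3 ∧ w6 = 0 ∧ 0 = 0
So w7 = 0 as required.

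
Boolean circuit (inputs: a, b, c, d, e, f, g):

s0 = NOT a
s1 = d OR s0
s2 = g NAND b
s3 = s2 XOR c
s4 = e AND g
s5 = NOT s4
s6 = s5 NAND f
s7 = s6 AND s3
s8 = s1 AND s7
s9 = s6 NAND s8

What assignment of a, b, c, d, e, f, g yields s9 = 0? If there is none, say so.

a=0 b=1 c=1 d=0 e=1 f=1 g=1

s9 = s6 NAND s8 must be 0, so both s6 = 1 and s8 = 1.
Check with a=0 b=1 c=1 d=0 e=1 f=1 g=1:
s0 = NOT a = NOT 0 = 1
s1 = d OR s0 = 0 OR 1 = 1
s2 = g NAND b = 1 NAND 1 = 0
s3 = s2 XOR c = 0 XOR 1 = 1
s4 = e AND g = 1 AND 1 = 1
s5 = NOT s4 = NOT 1 = 0
s6 = s5 NAND f = 0 NAND 1 = 1
s7 = s6 AND s3 = 1 AND 1 = 1
s8 = s1 AND s7 = 1 AND 1 = 1
s9 = s6 NAND s8 = 1 NAND 1 = 0
So s9 = 0 as required.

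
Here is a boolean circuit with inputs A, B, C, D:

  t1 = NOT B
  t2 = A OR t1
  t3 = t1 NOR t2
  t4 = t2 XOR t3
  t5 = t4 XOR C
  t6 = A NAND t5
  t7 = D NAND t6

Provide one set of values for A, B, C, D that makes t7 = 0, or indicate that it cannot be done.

A=1, B=0, C=1, D=1

t7 = D NAND t6 must be 0, so both D = 1 and t6 = 1.
Check with A=1, B=0, C=1, D=1:
t1 = NOT B = NOT 0 = 1
t2 = A OR t1 = 1 OR 1 = 1
t3 = t1 NOR t2 = 1 NOR 1 = 0
t4 = t2 XOR t3 = 1 XOR 0 = 1
t5 = t4 XOR C = 1 XOR 1 = 0
t6 = A NAND t5 = 1 NAND 0 = 1
t7 = D NAND t6 = 1 NAND 1 = 0
So t7 = 0 as required.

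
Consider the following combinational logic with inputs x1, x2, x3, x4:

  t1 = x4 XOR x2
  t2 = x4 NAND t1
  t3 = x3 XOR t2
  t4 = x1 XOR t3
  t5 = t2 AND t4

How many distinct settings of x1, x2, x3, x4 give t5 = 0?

t5 = t2 AND t4 must be 0, so at least one of t2, t4 is 0.
Enumerating the 16 input combinations, 10 give t5 = 0 and 6 give t5 = 1.

10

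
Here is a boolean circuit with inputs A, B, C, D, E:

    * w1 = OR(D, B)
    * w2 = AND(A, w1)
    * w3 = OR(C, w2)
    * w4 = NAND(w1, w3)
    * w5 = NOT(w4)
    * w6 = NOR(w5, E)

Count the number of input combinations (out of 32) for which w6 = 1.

7

w6 = NOR(w5, E) must be 1, so both w5 = 0 and E = 0.
w5 = NOT(w4) must be 0, so w4 = 1.
w4 = NAND(w1, w3) must be 1, so at least one of w1, w3 is 0.
Enumerating the 32 input combinations, 7 give w6 = 1 and 25 give w6 = 0.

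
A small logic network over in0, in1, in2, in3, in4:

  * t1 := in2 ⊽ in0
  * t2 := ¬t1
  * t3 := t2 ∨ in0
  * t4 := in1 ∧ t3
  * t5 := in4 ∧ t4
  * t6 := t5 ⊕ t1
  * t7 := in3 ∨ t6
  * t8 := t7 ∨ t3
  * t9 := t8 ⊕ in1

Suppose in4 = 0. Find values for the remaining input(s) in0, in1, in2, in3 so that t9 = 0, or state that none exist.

t9 = t8 ⊕ in1 must be 0, so t8 and in1 are equal.
Check with in4 = 0 and in0=0, in1=1, in2=0, in3=0:
t1 = in2 ⊽ in0 = 0 ⊽ 0 = 1
t2 = ¬t1 = ¬1 = 0
t3 = t2 ∨ in0 = 0 ∨ 0 = 0
t4 = in1 ∧ t3 = 1 ∧ 0 = 0
t5 = in4 ∧ t4 = 0 ∧ 0 = 0
t6 = t5 ⊕ t1 = 0 ⊕ 1 = 1
t7 = in3 ∨ t6 = 0 ∨ 1 = 1
t8 = t7 ∨ t3 = 1 ∨ 0 = 1
t9 = t8 ⊕ in1 = 1 ⊕ 1 = 0
So t9 = 0.

in0=0, in1=1, in2=0, in3=0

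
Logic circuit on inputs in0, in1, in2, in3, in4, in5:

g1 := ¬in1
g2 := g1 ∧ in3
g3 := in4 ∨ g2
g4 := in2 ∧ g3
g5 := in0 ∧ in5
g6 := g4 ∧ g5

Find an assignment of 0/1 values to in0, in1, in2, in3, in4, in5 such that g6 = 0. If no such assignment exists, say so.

g6 = g4 ∧ g5 must be 0, so at least one of g4, g5 is 0.
Check with in0=1, in1=1, in2=0, in3=0, in4=1, in5=1:
g1 = ¬in1 = ¬1 = 0
g2 = g1 ∧ in3 = 0 ∧ 0 = 0
g3 = in4 ∨ g2 = 1 ∨ 0 = 1
g4 = in2 ∧ g3 = 0 ∧ 1 = 0
g5 = in0 ∧ in5 = 1 ∧ 1 = 1
g6 = g4 ∧ g5 = 0 ∧ 1 = 0
So g6 = 0 as required.

in0=1, in1=1, in2=0, in3=0, in4=1, in5=1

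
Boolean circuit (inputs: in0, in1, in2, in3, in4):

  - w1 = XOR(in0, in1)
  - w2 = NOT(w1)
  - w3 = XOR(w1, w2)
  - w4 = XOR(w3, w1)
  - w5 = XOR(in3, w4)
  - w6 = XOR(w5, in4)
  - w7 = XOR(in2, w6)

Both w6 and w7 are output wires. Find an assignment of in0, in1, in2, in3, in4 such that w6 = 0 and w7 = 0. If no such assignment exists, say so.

in0=1, in1=1, in2=0, in3=0, in4=1

Check with in0=1, in1=1, in2=0, in3=0, in4=1:
w1 = XOR(in0, in1) = XOR(1, 1) = 0
w2 = NOT(w1) = NOT 0 = 1
w3 = XOR(w1, w2) = XOR(0, 1) = 1
w4 = XOR(w3, w1) = XOR(1, 0) = 1
w5 = XOR(in3, w4) = XOR(0, 1) = 1
w6 = XOR(w5, in4) = XOR(1, 1) = 0
w7 = XOR(in2, w6) = XOR(0, 0) = 0
So w6 = 0 and w7 = 0.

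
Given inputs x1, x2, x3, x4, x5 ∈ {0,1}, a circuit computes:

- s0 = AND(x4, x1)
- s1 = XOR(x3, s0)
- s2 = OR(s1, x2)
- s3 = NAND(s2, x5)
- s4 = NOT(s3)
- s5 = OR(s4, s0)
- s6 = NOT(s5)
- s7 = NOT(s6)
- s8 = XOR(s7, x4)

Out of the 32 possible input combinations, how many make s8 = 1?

s8 = XOR(s7, x4) must be 1, so s7 and x4 differ.
Enumerating the 32 input combinations, 11 give s8 = 1 and 21 give s8 = 0.

11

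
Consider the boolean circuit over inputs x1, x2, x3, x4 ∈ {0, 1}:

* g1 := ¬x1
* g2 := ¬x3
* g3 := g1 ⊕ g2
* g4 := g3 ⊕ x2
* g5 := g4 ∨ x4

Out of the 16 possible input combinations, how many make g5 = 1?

12

g5 = g4 ∨ x4 must be 1, so at least one of g4, x4 is 1.
Enumerating the 16 input combinations, 12 give g5 = 1 and 4 give g5 = 0.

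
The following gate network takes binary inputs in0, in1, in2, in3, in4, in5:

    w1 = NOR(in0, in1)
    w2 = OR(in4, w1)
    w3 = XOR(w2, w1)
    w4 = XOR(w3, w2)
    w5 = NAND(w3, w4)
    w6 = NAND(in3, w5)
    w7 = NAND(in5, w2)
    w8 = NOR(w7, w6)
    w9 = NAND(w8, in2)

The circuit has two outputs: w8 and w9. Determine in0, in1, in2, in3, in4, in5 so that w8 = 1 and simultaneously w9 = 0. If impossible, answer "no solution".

in0=0 in1=0 in2=1 in3=1 in4=0 in5=1

Check with in0=0 in1=0 in2=1 in3=1 in4=0 in5=1:
w1 = NOR(in0, in1) = NOR(0, 0) = 1
w2 = OR(in4, w1) = OR(0, 1) = 1
w3 = XOR(w2, w1) = XOR(1, 1) = 0
w4 = XOR(w3, w2) = XOR(0, 1) = 1
w5 = NAND(w3, w4) = NAND(0, 1) = 1
w6 = NAND(in3, w5) = NAND(1, 1) = 0
w7 = NAND(in5, w2) = NAND(1, 1) = 0
w8 = NOR(w7, w6) = NOR(0, 0) = 1
w9 = NAND(w8, in2) = NAND(1, 1) = 0
So w8 = 1 and w9 = 0.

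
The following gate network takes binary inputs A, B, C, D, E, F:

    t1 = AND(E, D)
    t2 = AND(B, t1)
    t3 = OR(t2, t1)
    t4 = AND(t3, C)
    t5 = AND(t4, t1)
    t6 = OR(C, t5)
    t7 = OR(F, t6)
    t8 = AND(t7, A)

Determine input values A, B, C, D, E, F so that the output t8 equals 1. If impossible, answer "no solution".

A=1, B=1, C=1, D=1, E=1, F=0

t8 = AND(t7, A) must be 1, so both t7 = 1 and A = 1.
t7 = OR(F, t6) must be 1, so at least one of F, t6 is 1.
Check with A=1, B=1, C=1, D=1, E=1, F=0:
t1 = AND(E, D) = AND(1, 1) = 1
t2 = AND(B, t1) = AND(1, 1) = 1
t3 = OR(t2, t1) = OR(1, 1) = 1
t4 = AND(t3, C) = AND(1, 1) = 1
t5 = AND(t4, t1) = AND(1, 1) = 1
t6 = OR(C, t5) = OR(1, 1) = 1
t7 = OR(F, t6) = OR(0, 1) = 1
t8 = AND(t7, A) = AND(1, 1) = 1
So t8 = 1 as required.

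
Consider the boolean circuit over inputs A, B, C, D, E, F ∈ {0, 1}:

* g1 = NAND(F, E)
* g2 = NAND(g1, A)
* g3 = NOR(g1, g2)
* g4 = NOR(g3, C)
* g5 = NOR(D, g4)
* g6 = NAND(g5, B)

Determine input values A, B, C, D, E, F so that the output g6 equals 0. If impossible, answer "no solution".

g6 = NAND(g5, B) must be 0, so both g5 = 1 and B = 1.
g5 = NOR(D, g4) must be 1, so both D = 0 and g4 = 0.
g4 = NOR(g3, C) must be 0, so at least one of g3, C is 1.
Check with A=0 B=1 C=1 D=0 E=0 F=1:
g1 = NAND(F, E) = NAND(1, 0) = 1
g2 = NAND(g1, A) = NAND(1, 0) = 1
g3 = NOR(g1, g2) = NOR(1, 1) = 0
g4 = NOR(g3, C) = NOR(0, 1) = 0
g5 = NOR(D, g4) = NOR(0, 0) = 1
g6 = NAND(g5, B) = NAND(1, 1) = 0
So g6 = 0 as required.

A=0 B=1 C=1 D=0 E=0 F=1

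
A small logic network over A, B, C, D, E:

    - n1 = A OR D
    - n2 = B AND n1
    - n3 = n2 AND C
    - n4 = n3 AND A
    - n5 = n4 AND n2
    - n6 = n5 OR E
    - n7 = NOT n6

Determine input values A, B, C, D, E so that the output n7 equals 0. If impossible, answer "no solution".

A=1, B=0, C=0, D=0, E=1

Check with A=1, B=0, C=0, D=0, E=1:
n1 = A OR D = 1 OR 0 = 1
n2 = B AND n1 = 0 AND 1 = 0
n3 = n2 AND C = 0 AND 0 = 0
n4 = n3 AND A = 0 AND 1 = 0
n5 = n4 AND n2 = 0 AND 0 = 0
n6 = n5 OR E = 0 OR 1 = 1
n7 = NOT n6 = NOT 1 = 0
So n7 = 0 as required.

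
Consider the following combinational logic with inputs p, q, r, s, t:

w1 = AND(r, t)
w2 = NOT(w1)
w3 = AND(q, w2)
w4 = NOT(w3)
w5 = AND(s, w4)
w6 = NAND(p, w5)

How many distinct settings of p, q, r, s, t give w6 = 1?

w6 = NAND(p, w5) must be 1, so at least one of p, w5 is 0.
Enumerating the 32 input combinations, 27 give w6 = 1 and 5 give w6 = 0.

27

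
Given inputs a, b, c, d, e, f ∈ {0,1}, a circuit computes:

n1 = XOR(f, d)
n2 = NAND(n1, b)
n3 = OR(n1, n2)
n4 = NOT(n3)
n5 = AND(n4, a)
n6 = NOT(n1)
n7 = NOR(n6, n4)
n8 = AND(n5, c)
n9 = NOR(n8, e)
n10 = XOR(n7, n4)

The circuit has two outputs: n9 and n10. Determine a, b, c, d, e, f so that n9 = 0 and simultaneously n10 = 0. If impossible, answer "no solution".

Check with a=1, b=1, c=1, d=0, e=1, f=0:
n1 = XOR(f, d) = XOR(0, 0) = 0
n2 = NAND(n1, b) = NAND(0, 1) = 1
n3 = OR(n1, n2) = OR(0, 1) = 1
n4 = NOT(n3) = NOT 1 = 0
n5 = AND(n4, a) = AND(0, 1) = 0
n6 = NOT(n1) = NOT 0 = 1
n7 = NOR(n6, n4) = NOR(1, 0) = 0
n8 = AND(n5, c) = AND(0, 1) = 0
n9 = NOR(n8, e) = NOR(0, 1) = 0
n10 = XOR(n7, n4) = XOR(0, 0) = 0
So n9 = 0 and n10 = 0.

a=1, b=1, c=1, d=0, e=1, f=0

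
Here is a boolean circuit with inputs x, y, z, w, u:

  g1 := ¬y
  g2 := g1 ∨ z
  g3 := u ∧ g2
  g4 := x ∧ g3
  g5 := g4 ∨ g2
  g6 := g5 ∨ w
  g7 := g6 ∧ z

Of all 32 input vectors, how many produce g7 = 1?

g7 = g6 ∧ z must be 1, so both g6 = 1 and z = 1.
Enumerating the 32 input combinations, 16 give g7 = 1 and 16 give g7 = 0.

16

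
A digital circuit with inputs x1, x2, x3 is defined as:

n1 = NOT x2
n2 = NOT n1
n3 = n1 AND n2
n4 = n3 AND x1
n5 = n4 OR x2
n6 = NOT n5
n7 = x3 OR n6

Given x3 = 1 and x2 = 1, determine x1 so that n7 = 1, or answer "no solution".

Check with x3 = 1 and x2 = 1 and x1=0:
n1 = NOT x2 = NOT 1 = 0
n2 = NOT n1 = NOT 0 = 1
n3 = n1 AND n2 = 0 AND 1 = 0
n4 = n3 AND x1 = 0 AND 0 = 0
n5 = n4 OR x2 = 0 OR 1 = 1
n6 = NOT n5 = NOT 1 = 0
n7 = x3 OR n6 = 1 OR 0 = 1
So n7 = 1.

x1=0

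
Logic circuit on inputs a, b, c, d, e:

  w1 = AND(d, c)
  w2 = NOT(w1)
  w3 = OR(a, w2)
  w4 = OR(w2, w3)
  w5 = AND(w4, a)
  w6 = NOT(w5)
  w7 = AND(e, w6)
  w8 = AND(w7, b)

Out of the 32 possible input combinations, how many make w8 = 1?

w8 = AND(w7, b) must be 1, so both w7 = 1 and b = 1.
w7 = AND(e, w6) must be 1, so both e = 1 and w6 = 1.
w6 = NOT(w5) must be 1, so w5 = 0.
Satisfying assignments:
  a=0, b=1, c=0, d=0, e=1
  a=0, b=1, c=0, d=1, e=1
  a=0, b=1, c=1, d=0, e=1
  a=0, b=1, c=1, d=1, e=1

4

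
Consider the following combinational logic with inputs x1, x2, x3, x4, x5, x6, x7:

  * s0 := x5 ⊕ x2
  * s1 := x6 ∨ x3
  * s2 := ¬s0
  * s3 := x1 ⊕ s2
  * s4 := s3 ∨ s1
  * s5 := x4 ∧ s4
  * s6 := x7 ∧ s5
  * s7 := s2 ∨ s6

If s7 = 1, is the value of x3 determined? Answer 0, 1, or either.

either

Both values of x3 occur among assignments with s7 = 1:
  x3=0: x1=0, x2=0, x3=0, x4=0, x5=0, x6=0, x7=0
  x3=1: x1=0, x2=0, x3=1, x4=0, x5=0, x6=0, x7=0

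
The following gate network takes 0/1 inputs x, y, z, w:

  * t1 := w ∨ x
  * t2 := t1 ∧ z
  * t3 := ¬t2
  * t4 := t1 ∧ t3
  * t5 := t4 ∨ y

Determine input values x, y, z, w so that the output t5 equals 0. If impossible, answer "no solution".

Check with x=0, y=0, z=0, w=0:
t1 = w ∨ x = 0 ∨ 0 = 0
t2 = t1 ∧ z = 0 ∧ 0 = 0
t3 = ¬t2 = ¬0 = 1
t4 = t1 ∧ t3 = 0 ∧ 1 = 0
t5 = t4 ∨ y = 0 ∨ 0 = 0
So t5 = 0 as required.

x=0, y=0, z=0, w=0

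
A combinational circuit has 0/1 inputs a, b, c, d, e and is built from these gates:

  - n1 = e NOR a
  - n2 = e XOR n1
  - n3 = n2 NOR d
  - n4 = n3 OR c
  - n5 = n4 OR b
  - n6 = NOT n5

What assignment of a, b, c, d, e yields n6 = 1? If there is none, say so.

a=1, b=0, c=0, d=1, e=1

n6 = NOT n5 must be 1, so n5 = 0.
n5 = n4 OR b must be 0, so both n4 = 0 and b = 0.
Check with a=1, b=0, c=0, d=1, e=1:
n1 = e NOR a = 1 NOR 1 = 0
n2 = e XOR n1 = 1 XOR 0 = 1
n3 = n2 NOR d = 1 NOR 1 = 0
n4 = n3 OR c = 0 OR 0 = 0
n5 = n4 OR b = 0 OR 0 = 0
n6 = NOT n5 = NOT 0 = 1
So n6 = 1 as required.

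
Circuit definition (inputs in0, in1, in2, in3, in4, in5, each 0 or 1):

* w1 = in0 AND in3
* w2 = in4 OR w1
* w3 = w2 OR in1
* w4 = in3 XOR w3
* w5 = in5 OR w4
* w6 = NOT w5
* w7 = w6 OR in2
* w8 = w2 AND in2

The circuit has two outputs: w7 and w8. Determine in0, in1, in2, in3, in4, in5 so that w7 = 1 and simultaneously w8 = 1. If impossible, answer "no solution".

in0=1, in1=1, in2=1, in3=1, in4=1, in5=0

Check with in0=1, in1=1, in2=1, in3=1, in4=1, in5=0:
w1 = in0 AND in3 = 1 AND 1 = 1
w2 = in4 OR w1 = 1 OR 1 = 1
w3 = w2 OR in1 = 1 OR 1 = 1
w4 = in3 XOR w3 = 1 XOR 1 = 0
w5 = in5 OR w4 = 0 OR 0 = 0
w6 = NOT w5 = NOT 0 = 1
w7 = w6 OR in2 = 1 OR 1 = 1
w8 = w2 AND in2 = 1 AND 1 = 1
So w7 = 1 and w8 = 1.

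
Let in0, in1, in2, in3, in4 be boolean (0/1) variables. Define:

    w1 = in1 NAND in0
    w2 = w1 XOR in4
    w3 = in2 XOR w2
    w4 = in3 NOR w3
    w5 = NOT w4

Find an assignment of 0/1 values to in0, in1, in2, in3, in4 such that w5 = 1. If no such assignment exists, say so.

Check with in0=1 in1=1 in2=1 in3=0 in4=0:
w1 = in1 NAND in0 = 1 NAND 1 = 0
w2 = w1 XOR in4 = 0 XOR 0 = 0
w3 = in2 XOR w2 = 1 XOR 0 = 1
w4 = in3 NOR w3 = 0 NOR 1 = 0
w5 = NOT w4 = NOT 0 = 1
So w5 = 1 as required.

in0=1 in1=1 in2=1 in3=0 in4=0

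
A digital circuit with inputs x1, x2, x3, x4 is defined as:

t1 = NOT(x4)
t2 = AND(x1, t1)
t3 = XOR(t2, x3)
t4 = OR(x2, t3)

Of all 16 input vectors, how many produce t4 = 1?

t4 = OR(x2, t3) must be 1, so at least one of x2, t3 is 1.
Enumerating the 16 input combinations, 12 give t4 = 1 and 4 give t4 = 0.

12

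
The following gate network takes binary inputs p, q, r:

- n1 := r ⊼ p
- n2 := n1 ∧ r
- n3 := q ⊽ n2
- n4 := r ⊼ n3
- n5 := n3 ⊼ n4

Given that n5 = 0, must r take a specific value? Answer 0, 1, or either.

n5 = n3 ⊼ n4 must be 0, so both n3 = 1 and n4 = 1.
Every assignment with n5 = 0 has r = 0; there are 2 such assignment(s).
  p=0, q=0, r=0
  p=1, q=0, r=0

0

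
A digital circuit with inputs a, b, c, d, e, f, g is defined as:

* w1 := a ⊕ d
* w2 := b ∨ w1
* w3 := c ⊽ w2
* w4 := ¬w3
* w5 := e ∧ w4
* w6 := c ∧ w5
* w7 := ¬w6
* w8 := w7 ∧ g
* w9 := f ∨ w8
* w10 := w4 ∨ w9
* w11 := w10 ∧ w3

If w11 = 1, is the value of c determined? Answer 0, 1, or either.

0

w11 = w10 ∧ w3 must be 1, so both w10 = 1 and w3 = 1.
Every assignment with w11 = 1 has c = 0; there are 12 such assignment(s).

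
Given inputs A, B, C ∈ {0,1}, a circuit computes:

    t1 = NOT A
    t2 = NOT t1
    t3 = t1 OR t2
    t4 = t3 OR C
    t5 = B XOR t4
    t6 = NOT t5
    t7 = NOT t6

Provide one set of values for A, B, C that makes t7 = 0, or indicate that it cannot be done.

Check with A=0 B=1 C=1:
t1 = NOT A = NOT 0 = 1
t2 = NOT t1 = NOT 1 = 0
t3 = t1 OR t2 = 1 OR 0 = 1
t4 = t3 OR C = 1 OR 1 = 1
t5 = B XOR t4 = 1 XOR 1 = 0
t6 = NOT t5 = NOT 0 = 1
t7 = NOT t6 = NOT 1 = 0
So t7 = 0 as required.

A=0 B=1 C=1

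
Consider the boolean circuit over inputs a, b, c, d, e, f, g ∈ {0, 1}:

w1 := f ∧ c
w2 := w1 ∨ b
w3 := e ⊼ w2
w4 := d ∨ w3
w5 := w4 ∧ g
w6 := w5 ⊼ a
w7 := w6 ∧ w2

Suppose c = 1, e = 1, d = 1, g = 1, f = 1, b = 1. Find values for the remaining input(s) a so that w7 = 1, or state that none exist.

w7 = w6 ∧ w2 must be 1, so both w6 = 1 and w2 = 1.
w6 = w5 ⊼ a must be 1, so at least one of w5, a is 0.
Check with c = 1, e = 1, d = 1, g = 1, f = 1, b = 1 and a=0:
w1 = f ∧ c = 1 ∧ 1 = 1
w2 = w1 ∨ b = 1 ∨ 1 = 1
w3 = e ⊼ w2 = 1 ⊼ 1 = 0
w4 = d ∨ w3 = 1 ∨ 0 = 1
w5 = w4 ∧ g = 1 ∧ 1 = 1
w6 = w5 ⊼ a = 1 ⊼ 0 = 1
w7 = w6 ∧ w2 = 1 ∧ 1 = 1
So w7 = 1.

a=0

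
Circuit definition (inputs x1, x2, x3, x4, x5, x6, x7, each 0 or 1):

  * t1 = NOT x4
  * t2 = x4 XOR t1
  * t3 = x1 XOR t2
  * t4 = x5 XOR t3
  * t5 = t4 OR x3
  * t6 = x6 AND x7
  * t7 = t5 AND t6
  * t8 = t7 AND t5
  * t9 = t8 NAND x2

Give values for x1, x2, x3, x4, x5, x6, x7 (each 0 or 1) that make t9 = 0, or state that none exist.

t9 = t8 NAND x2 must be 0, so both t8 = 1 and x2 = 1.
t8 = t7 AND t5 must be 1, so both t7 = 1 and t5 = 1.
t7 = t5 AND t6 must be 1, so both t5 = 1 and t6 = 1.
Check with x1=0, x2=1, x3=1, x4=0, x5=0, x6=1, x7=1:
t1 = NOT x4 = NOT 0 = 1
t2 = x4 XOR t1 = 0 XOR 1 = 1
t3 = x1 XOR t2 = 0 XOR 1 = 1
t4 = x5 XOR t3 = 0 XOR 1 = 1
t5 = t4 OR x3 = 1 OR 1 = 1
t6 = x6 AND x7 = 1 AND 1 = 1
t7 = t5 AND t6 = 1 AND 1 = 1
t8 = t7 AND t5 = 1 AND 1 = 1
t9 = t8 NAND x2 = 1 NAND 1 = 0
So t9 = 0 as required.

x1=0, x2=1, x3=1, x4=0, x5=0, x6=1, x7=1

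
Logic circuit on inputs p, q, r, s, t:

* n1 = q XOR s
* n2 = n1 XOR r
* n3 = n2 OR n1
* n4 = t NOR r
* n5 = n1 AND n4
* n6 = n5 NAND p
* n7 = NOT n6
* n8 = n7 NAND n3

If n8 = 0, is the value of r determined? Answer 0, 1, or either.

0

n8 = n7 NAND n3 must be 0, so both n7 = 1 and n3 = 1.
n7 = NOT n6 must be 1, so n6 = 0.
n3 = n2 OR n1 must be 1, so at least one of n2, n1 is 1.
Every assignment with n8 = 0 has r = 0; there are 2 such assignment(s).
  p=1, q=0, r=0, s=1, t=0
  p=1, q=1, r=0, s=0, t=0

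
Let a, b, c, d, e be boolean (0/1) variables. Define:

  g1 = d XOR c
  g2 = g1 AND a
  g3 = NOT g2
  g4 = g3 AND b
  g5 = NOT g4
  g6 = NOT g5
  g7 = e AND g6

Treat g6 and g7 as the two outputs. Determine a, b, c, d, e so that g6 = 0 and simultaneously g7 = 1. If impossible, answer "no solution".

no solution exists

Across all 32 input combinations, none give both g6 = 0 and g7 = 1.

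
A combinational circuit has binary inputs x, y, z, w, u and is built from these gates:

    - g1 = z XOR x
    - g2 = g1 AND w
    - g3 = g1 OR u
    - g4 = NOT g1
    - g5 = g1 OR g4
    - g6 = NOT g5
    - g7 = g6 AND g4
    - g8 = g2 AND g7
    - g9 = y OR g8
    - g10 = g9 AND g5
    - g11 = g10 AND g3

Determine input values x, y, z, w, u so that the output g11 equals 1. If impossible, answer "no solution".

x=0, y=1, z=0, w=1, u=1

g11 = g10 AND g3 must be 1, so both g10 = 1 and g3 = 1.
g10 = g9 AND g5 must be 1, so both g9 = 1 and g5 = 1.
Check with x=0, y=1, z=0, w=1, u=1:
g1 = z XOR x = 0 XOR 0 = 0
g2 = g1 AND w = 0 AND 1 = 0
g3 = g1 OR u = 0 OR 1 = 1
g4 = NOT g1 = NOT 0 = 1
g5 = g1 OR g4 = 0 OR 1 = 1
g6 = NOT g5 = NOT 1 = 0
g7 = g6 AND g4 = 0 AND 1 = 0
g8 = g2 AND g7 = 0 AND 0 = 0
g9 = y OR g8 = 1 OR 0 = 1
g10 = g9 AND g5 = 1 AND 1 = 1
g11 = g10 AND g3 = 1 AND 1 = 1
So g11 = 1 as required.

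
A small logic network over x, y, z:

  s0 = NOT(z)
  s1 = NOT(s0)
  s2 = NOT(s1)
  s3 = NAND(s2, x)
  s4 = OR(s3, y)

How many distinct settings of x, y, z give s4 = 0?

1

s4 = OR(s3, y) must be 0, so both s3 = 0 and y = 0.
s3 = NAND(s2, x) must be 0, so both s2 = 1 and x = 1.
Satisfying assignments:
  x=1, y=0, z=0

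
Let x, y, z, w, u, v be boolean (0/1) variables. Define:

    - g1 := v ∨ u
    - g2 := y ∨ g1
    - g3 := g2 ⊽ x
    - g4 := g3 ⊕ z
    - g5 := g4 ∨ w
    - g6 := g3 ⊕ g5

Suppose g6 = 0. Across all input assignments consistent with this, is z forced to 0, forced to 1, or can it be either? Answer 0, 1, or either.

either

Both values of z occur among assignments with g6 = 0:
  z=0: x=0, y=0, z=0, w=0, u=0, v=0
  z=1: x=0, y=0, z=1, w=1, u=0, v=0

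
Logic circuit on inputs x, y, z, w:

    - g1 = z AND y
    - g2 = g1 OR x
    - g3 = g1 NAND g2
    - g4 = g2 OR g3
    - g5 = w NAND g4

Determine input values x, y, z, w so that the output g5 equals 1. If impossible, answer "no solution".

g5 = w NAND g4 must be 1, so at least one of w, g4 is 0.
Check with x=1, y=0, z=1, w=0:
g1 = z AND y = 1 AND 0 = 0
g2 = g1 OR x = 0 OR 1 = 1
g3 = g1 NAND g2 = 0 NAND 1 = 1
g4 = g2 OR g3 = 1 OR 1 = 1
g5 = w NAND g4 = 0 NAND 1 = 1
So g5 = 1 as required.

x=1, y=0, z=1, w=0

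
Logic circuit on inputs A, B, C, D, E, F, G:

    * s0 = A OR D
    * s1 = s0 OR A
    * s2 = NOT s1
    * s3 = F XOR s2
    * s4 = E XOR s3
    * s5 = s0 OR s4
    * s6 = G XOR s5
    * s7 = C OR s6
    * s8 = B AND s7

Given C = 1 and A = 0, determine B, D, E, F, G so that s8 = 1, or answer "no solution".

s8 = B AND s7 must be 1, so both B = 1 and s7 = 1.
Check with C = 1 and A = 0 and B=1, D=1, E=1, F=1, G=1:
s0 = A OR D = 0 OR 1 = 1
s1 = s0 OR A = 1 OR 0 = 1
s2 = NOT s1 = NOT 1 = 0
s3 = F XOR s2 = 1 XOR 0 = 1
s4 = E XOR s3 = 1 XOR 1 = 0
s5 = s0 OR s4 = 1 OR 0 = 1
s6 = G XOR s5 = 1 XOR 1 = 0
s7 = C OR s6 = 1 OR 0 = 1
s8 = B AND s7 = 1 AND 1 = 1
So s8 = 1.

B=1 D=1 E=1 F=1 G=1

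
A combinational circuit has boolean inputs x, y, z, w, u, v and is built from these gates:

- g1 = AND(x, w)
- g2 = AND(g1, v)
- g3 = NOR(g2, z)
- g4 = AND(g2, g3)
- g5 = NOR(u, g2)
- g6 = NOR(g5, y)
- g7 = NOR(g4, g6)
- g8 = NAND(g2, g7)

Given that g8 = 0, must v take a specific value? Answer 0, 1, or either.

1

g8 = NAND(g2, g7) must be 0, so both g2 = 1 and g7 = 1.
g2 = AND(g1, v) must be 1, so both g1 = 1 and v = 1.
Every assignment with g8 = 0 has v = 1; there are 4 such assignment(s).
  x=1, y=1, z=0, w=1, u=0, v=1
  x=1, y=1, z=0, w=1, u=1, v=1
  x=1, y=1, z=1, w=1, u=0, v=1
  x=1, y=1, z=1, w=1, u=1, v=1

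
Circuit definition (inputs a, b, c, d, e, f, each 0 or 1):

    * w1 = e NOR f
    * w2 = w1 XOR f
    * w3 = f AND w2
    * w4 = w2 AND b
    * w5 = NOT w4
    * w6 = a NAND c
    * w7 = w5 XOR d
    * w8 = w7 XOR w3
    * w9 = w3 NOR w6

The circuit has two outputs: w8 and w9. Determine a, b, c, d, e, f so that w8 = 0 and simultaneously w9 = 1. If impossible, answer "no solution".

Check with a=1, b=0, c=1, d=1, e=0, f=0:
w1 = e NOR f = 0 NOR 0 = 1
w2 = w1 XOR f = 1 XOR 0 = 1
w3 = f AND w2 = 0 AND 1 = 0
w4 = w2 AND b = 1 AND 0 = 0
w5 = NOT w4 = NOT 0 = 1
w6 = a NAND c = 1 NAND 1 = 0
w7 = w5 XOR d = 1 XOR 1 = 0
w8 = w7 XOR w3 = 0 XOR 0 = 0
w9 = w3 NOR w6 = 0 NOR 0 = 1
So w8 = 0 and w9 = 1.

a=1, b=0, c=1, d=1, e=0, f=0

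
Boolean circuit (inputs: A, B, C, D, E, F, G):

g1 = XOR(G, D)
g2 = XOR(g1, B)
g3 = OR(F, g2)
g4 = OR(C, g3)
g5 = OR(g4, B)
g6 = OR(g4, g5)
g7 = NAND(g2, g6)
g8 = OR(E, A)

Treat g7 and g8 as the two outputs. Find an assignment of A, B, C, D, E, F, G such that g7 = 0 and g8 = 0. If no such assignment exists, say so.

A=0 B=0 C=1 D=1 E=0 F=0 G=0

Check with A=0 B=0 C=1 D=1 E=0 F=0 G=0:
g1 = XOR(G, D) = XOR(0, 1) = 1
g2 = XOR(g1, B) = XOR(1, 0) = 1
g3 = OR(F, g2) = OR(0, 1) = 1
g4 = OR(C, g3) = OR(1, 1) = 1
g5 = OR(g4, B) = OR(1, 0) = 1
g6 = OR(g4, g5) = OR(1, 1) = 1
g7 = NAND(g2, g6) = NAND(1, 1) = 0
g8 = OR(E, A) = OR(0, 0) = 0
So g7 = 0 and g8 = 0.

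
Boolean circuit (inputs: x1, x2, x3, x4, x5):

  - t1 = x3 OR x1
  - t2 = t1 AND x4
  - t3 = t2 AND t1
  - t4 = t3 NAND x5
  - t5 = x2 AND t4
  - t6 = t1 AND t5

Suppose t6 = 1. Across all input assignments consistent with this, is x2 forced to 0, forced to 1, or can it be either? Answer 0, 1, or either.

1

t6 = t1 AND t5 must be 1, so both t1 = 1 and t5 = 1.
Every assignment with t6 = 1 has x2 = 1; there are 9 such assignment(s).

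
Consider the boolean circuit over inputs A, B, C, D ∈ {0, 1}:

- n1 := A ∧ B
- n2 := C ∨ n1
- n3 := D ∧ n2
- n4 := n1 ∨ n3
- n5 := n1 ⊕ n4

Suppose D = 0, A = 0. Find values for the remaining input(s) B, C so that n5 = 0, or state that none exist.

B=0 C=0

n5 = n1 ⊕ n4 must be 0, so n1 and n4 are equal.
Check with D = 0, A = 0 and B=0, C=0:
n1 = A ∧ B = 0 ∧ 0 = 0
n2 = C ∨ n1 = 0 ∨ 0 = 0
n3 = D ∧ n2 = 0 ∧ 0 = 0
n4 = n1 ∨ n3 = 0 ∨ 0 = 0
n5 = n1 ⊕ n4 = 0 ⊕ 0 = 0
So n5 = 0.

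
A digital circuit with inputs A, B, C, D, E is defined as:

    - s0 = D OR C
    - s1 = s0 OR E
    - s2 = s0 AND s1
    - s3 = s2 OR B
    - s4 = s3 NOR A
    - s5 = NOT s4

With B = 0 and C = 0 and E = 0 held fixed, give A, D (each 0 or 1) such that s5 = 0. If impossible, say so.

A=0 D=0

Check with B = 0 and C = 0 and E = 0 and A=0, D=0:
s0 = D OR C = 0 OR 0 = 0
s1 = s0 OR E = 0 OR 0 = 0
s2 = s0 AND s1 = 0 AND 0 = 0
s3 = s2 OR B = 0 OR 0 = 0
s4 = s3 NOR A = 0 NOR 0 = 1
s5 = NOT s4 = NOT 1 = 0
So s5 = 0.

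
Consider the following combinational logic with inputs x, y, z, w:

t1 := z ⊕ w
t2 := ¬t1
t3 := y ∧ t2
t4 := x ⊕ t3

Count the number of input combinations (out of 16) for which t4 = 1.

8

t4 = x ⊕ t3 must be 1, so x and t3 differ.
Enumerating the 16 input combinations, 8 give t4 = 1 and 8 give t4 = 0.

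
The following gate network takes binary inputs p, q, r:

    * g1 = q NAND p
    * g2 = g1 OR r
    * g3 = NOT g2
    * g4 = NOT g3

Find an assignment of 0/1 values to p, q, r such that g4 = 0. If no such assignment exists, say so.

p=1, q=1, r=0

Check with p=1, q=1, r=0:
g1 = q NAND p = 1 NAND 1 = 0
g2 = g1 OR r = 0 OR 0 = 0
g3 = NOT g2 = NOT 0 = 1
g4 = NOT g3 = NOT 1 = 0
So g4 = 0 as required.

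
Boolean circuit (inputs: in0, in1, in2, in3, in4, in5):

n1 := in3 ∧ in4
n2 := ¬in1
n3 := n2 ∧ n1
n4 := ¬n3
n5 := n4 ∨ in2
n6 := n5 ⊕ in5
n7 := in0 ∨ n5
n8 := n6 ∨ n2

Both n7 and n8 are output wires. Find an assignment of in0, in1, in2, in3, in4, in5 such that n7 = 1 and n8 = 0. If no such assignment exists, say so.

Check with in0=0, in1=1, in2=0, in3=0, in4=0, in5=1:
n1 = in3 ∧ in4 = 0 ∧ 0 = 0
n2 = ¬in1 = ¬1 = 0
n3 = n2 ∧ n1 = 0 ∧ 0 = 0
n4 = ¬n3 = ¬0 = 1
n5 = n4 ∨ in2 = 1 ∨ 0 = 1
n6 = n5 ⊕ in5 = 1 ⊕ 1 = 0
n7 = in0 ∨ n5 = 0 ∨ 1 = 1
n8 = n6 ∨ n2 = 0 ∨ 0 = 0
So n7 = 1 and n8 = 0.

in0=0, in1=1, in2=0, in3=0, in4=0, in5=1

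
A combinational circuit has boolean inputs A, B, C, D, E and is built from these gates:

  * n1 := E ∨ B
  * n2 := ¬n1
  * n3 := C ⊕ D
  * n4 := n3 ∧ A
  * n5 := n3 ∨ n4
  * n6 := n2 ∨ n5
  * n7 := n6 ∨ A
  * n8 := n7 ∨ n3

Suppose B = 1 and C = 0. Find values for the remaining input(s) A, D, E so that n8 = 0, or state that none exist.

n8 = n7 ∨ n3 must be 0, so both n7 = 0 and n3 = 0.
n7 = n6 ∨ A must be 0, so both n6 = 0 and A = 0.
Check with B = 1 and C = 0 and A=0, D=0, E=0:
n1 = E ∨ B = 0 ∨ 1 = 1
n2 = ¬n1 = ¬1 = 0
n3 = C ⊕ D = 0 ⊕ 0 = 0
n4 = n3 ∧ A = 0 ∧ 0 = 0
n5 = n3 ∨ n4 = 0 ∨ 0 = 0
n6 = n2 ∨ n5 = 0 ∨ 0 = 0
n7 = n6 ∨ A = 0 ∨ 0 = 0
n8 = n7 ∨ n3 = 0 ∨ 0 = 0
So n8 = 0.

A=0, D=0, E=0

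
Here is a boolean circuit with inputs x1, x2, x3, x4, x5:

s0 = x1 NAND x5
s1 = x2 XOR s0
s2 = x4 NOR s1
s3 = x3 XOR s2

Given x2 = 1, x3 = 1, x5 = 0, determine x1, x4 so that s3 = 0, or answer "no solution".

s3 = x3 XOR s2 must be 0, so x3 and s2 are equal.
Check with x2 = 1, x3 = 1, x5 = 0 and x1=0, x4=0:
s0 = x1 NAND x5 = 0 NAND 0 = 1
s1 = x2 XOR s0 = 1 XOR 1 = 0
s2 = x4 NOR s1 = 0 NOR 0 = 1
s3 = x3 XOR s2 = 1 XOR 1 = 0
So s3 = 0.

x1=0, x4=0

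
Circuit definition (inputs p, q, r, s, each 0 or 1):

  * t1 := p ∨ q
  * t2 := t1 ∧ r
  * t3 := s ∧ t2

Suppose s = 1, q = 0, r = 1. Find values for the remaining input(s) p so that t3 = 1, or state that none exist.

p=1

t3 = s ∧ t2 must be 1, so both s = 1 and t2 = 1.
Check with s = 1, q = 0, r = 1 and p=1:
t1 = p ∨ q = 1 ∨ 0 = 1
t2 = t1 ∧ r = 1 ∧ 1 = 1
t3 = s ∧ t2 = 1 ∧ 1 = 1
So t3 = 1.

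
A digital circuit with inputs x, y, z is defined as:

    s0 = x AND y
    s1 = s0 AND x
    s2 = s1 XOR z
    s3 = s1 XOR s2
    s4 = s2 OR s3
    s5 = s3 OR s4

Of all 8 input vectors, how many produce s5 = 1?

5

s5 = s3 OR s4 must be 1, so at least one of s3, s4 is 1.
Satisfying assignments:
  x=0, y=0, z=1
  x=0, y=1, z=1
  x=1, y=0, z=1
  x=1, y=1, z=0
  x=1, y=1, z=1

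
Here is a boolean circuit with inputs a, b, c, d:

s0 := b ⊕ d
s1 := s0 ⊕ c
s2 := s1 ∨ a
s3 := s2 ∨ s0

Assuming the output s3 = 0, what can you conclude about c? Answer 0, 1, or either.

s3 = s2 ∨ s0 must be 0, so both s2 = 0 and s0 = 0.
s2 = s1 ∨ a must be 0, so both s1 = 0 and a = 0.
Every assignment with s3 = 0 has c = 0; there are 2 such assignment(s).
  a=0, b=0, c=0, d=0
  a=0, b=1, c=0, d=1

0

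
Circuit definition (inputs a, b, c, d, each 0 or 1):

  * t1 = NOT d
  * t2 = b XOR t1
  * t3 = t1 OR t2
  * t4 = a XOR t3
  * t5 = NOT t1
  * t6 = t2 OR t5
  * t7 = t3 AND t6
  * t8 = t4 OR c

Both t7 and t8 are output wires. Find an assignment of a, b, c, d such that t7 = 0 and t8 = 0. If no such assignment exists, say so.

a=0 b=0 c=0 d=1

Check with a=0 b=0 c=0 d=1:
t1 = NOT d = NOT 1 = 0
t2 = b XOR t1 = 0 XOR 0 = 0
t3 = t1 OR t2 = 0 OR 0 = 0
t4 = a XOR t3 = 0 XOR 0 = 0
t5 = NOT t1 = NOT 0 = 1
t6 = t2 OR t5 = 0 OR 1 = 1
t7 = t3 AND t6 = 0 AND 1 = 0
t8 = t4 OR c = 0 OR 0 = 0
So t7 = 0 and t8 = 0.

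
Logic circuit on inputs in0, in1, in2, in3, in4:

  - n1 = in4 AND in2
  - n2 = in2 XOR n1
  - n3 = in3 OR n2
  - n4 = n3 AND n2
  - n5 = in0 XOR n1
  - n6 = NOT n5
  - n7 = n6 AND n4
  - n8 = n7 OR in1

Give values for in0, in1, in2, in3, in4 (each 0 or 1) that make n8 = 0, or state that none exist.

in0=1, in1=0, in2=1, in3=1, in4=0

Check with in0=1, in1=0, in2=1, in3=1, in4=0:
n1 = in4 AND in2 = 0 AND 1 = 0
n2 = in2 XOR n1 = 1 XOR 0 = 1
n3 = in3 OR n2 = 1 OR 1 = 1
n4 = n3 AND n2 = 1 AND 1 = 1
n5 = in0 XOR n1 = 1 XOR 0 = 1
n6 = NOT n5 = NOT 1 = 0
n7 = n6 AND n4 = 0 AND 1 = 0
n8 = n7 OR in1 = 0 OR 0 = 0
So n8 = 0 as required.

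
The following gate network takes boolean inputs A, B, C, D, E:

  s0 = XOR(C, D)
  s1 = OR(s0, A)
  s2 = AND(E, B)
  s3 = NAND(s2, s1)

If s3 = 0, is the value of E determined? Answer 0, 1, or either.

s3 = NAND(s2, s1) must be 0, so both s2 = 1 and s1 = 1.
s2 = AND(E, B) must be 1, so both E = 1 and B = 1.
s1 = OR(s0, A) must be 1, so at least one of s0, A is 1.
Every assignment with s3 = 0 has E = 1; there are 6 such assignment(s).

1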